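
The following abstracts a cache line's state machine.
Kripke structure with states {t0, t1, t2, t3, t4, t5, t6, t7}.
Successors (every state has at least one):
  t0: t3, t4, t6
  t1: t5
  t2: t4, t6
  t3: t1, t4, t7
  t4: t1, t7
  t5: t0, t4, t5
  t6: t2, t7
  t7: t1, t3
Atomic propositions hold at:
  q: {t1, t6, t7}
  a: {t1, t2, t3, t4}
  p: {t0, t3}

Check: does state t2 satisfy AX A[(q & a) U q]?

No

Sat(q & a) = {t1}
A[(q & a) U q]: least fixpoint, start Z0 = Sat(q) = {t1, t6, t7}, add states in Sat(q & a) with every successor in Z. Already a fixed point.
Sat(A[(q & a) U q]) = {t1, t6, t7}
Sat(AX A[(q & a) U q]) = {s : every successor in {t1, t6, t7}} = {t4}
t2 ∉ Sat(AX A[(q & a) U q]) = {t4}, so the formula does not hold at t2.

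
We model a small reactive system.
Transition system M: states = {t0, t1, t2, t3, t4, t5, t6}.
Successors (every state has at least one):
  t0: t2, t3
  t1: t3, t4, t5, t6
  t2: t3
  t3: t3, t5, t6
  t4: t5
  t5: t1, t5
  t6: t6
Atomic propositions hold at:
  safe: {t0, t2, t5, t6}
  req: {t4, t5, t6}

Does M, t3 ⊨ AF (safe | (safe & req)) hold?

No

Sat(safe & req) = {t5, t6}
Sat(safe | (safe & req)) = {t0, t2, t5, t6}
AF (safe | (safe & req)): least fixpoint, start Z0 = {t0, t2, t5, t6}, add states with every successor in Z. Z1 = {t0, t2, t4, t5, t6}; fixed.
Sat(AF (safe | (safe & req))) = {t0, t2, t4, t5, t6}
t3 ∉ Sat(AF (safe | (safe & req))) = {t0, t2, t4, t5, t6}, so the formula does not hold at t3.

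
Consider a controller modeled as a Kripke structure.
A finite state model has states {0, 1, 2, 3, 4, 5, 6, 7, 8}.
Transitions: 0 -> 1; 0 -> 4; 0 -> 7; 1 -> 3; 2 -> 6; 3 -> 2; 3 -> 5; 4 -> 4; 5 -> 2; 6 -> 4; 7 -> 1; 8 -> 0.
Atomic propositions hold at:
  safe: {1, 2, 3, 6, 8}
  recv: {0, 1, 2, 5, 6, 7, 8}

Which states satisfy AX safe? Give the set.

{1, 2, 5, 7}

Sat(AX safe) = {s : every successor in {1, 2, 3, 6, 8}} = {1, 2, 5, 7}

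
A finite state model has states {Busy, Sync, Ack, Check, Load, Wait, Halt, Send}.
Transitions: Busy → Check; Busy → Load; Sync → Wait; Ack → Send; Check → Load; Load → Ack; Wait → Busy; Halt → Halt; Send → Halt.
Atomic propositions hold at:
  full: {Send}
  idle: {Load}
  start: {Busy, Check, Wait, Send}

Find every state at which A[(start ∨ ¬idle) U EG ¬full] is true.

Sat(¬idle) = {Busy, Sync, Ack, Check, Wait, Halt, Send}
Sat(start ∨ ¬idle) = {Busy, Sync, Ack, Check, Wait, Halt, Send}
Sat(¬full) = {Busy, Sync, Ack, Check, Load, Wait, Halt}
EG ¬full: greatest fixpoint, start Z0 = {Busy, Sync, Ack, Check, Load, Wait, Halt}, keep only states in Sat with some successor in Z. Z1 = {Busy, Sync, Check, Load, Wait, Halt}; Z2 = {Busy, Sync, Check, Wait, Halt}; Z3 = {Busy, Sync, Wait, Halt}; Z4 = {Sync, Wait, Halt}; Z5 = {Sync, Halt}; Z6 = {Halt}; fixed.
Sat(EG ¬full) = {Halt}
A[(start ∨ ¬idle) U EG ¬full]: least fixpoint, start Z0 = Sat(EG ¬full) = {Halt}, add states in Sat(start ∨ ¬idle) with every successor in Z. Z1 = {Halt, Send}; Z2 = {Ack, Halt, Send}; fixed.
Sat(A[(start ∨ ¬idle) U EG ¬full]) = {Ack, Halt, Send}

{Ack, Halt, Send}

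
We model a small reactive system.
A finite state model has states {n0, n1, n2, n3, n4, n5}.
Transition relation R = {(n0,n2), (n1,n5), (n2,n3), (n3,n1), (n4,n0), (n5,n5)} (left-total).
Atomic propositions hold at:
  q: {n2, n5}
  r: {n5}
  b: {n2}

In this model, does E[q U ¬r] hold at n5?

Sat(¬r) = {n0, n1, n2, n3, n4}
E[q U ¬r]: least fixpoint, start Z0 = Sat(¬r) = {n0, n1, n2, n3, n4}, add states in Sat(q) with some successor in Z. Already a fixed point.
Sat(E[q U ¬r]) = {n0, n1, n2, n3, n4}
n5 ∉ Sat(E[q U ¬r]) = {n0, n1, n2, n3, n4}, so the formula does not hold at n5.

No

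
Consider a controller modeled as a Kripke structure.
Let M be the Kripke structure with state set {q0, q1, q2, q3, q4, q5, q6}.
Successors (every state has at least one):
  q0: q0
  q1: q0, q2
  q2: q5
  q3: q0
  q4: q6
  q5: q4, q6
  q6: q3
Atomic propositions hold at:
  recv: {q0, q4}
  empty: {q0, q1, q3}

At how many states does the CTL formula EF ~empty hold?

5

Sat(~empty) = {q2, q4, q5, q6}
EF ~empty: least fixpoint, start Z0 = {q2, q4, q5, q6}, add states with some successor in Z. Z1 = {q1, q2, q4, q5, q6}; fixed.
Sat(EF ~empty) = {q1, q2, q4, q5, q6}
|Sat(EF ~empty)| = |{q1, q2, q4, q5, q6}| = 5.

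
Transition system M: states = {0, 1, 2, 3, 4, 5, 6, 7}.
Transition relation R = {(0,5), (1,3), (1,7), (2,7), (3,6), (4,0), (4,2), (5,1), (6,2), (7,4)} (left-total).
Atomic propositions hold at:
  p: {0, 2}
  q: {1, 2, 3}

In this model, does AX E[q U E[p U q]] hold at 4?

No

E[p U q]: least fixpoint, start Z0 = Sat(q) = {1, 2, 3}, add states in Sat(p) with some successor in Z. Already a fixed point.
Sat(E[p U q]) = {1, 2, 3}
E[q U E[p U q]]: least fixpoint, start Z0 = Sat(E[p U q]) = {1, 2, 3}, add states in Sat(q) with some successor in Z. Already a fixed point.
Sat(E[q U E[p U q]]) = {1, 2, 3}
Sat(AX E[q U E[p U q]]) = {s : every successor in {1, 2, 3}} = {5, 6}
4 ∉ Sat(AX E[q U E[p U q]]) = {5, 6}, so the formula does not hold at 4.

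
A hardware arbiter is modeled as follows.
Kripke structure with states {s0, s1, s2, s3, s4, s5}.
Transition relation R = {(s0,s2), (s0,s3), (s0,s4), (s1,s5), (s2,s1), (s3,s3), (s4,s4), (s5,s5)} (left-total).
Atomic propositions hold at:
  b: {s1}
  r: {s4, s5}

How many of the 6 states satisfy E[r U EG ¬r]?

Sat(¬r) = {s0, s1, s2, s3}
EG ¬r: greatest fixpoint, start Z0 = {s0, s1, s2, s3}, keep only states in Sat with some successor in Z. Z1 = {s0, s2, s3}; Z2 = {s0, s3}; fixed.
Sat(EG ¬r) = {s0, s3}
E[r U EG ¬r]: least fixpoint, start Z0 = Sat(EG ¬r) = {s0, s3}, add states in Sat(r) with some successor in Z. Already a fixed point.
Sat(E[r U EG ¬r]) = {s0, s3}
|Sat(E[r U EG ¬r])| = |{s0, s3}| = 2.

2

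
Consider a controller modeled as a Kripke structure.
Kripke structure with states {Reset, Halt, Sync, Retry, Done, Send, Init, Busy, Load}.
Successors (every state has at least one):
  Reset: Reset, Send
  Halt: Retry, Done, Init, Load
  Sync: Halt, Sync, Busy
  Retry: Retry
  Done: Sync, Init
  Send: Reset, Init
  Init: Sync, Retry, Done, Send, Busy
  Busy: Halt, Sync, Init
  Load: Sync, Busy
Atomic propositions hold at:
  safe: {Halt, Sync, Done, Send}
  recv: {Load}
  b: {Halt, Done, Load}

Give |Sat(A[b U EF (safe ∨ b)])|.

8

Sat(safe ∨ b) = {Halt, Sync, Done, Send, Load}
EF (safe ∨ b): least fixpoint, start Z0 = {Halt, Sync, Done, Send, Load}, add states with some successor in Z. Z1 = {Reset, Halt, Sync, Done, Send, Init, Busy, Load}; fixed.
Sat(EF (safe ∨ b)) = {Reset, Halt, Sync, Done, Send, Init, Busy, Load}
A[b U EF (safe ∨ b)]: least fixpoint, start Z0 = Sat(EF (safe ∨ b)) = {Reset, Halt, Sync, Done, Send, Init, Busy, Load}, add states in Sat(b) with every successor in Z. Already a fixed point.
Sat(A[b U EF (safe ∨ b)]) = {Reset, Halt, Sync, Done, Send, Init, Busy, Load}
|Sat(A[b U EF (safe ∨ b)])| = |{Reset, Halt, Sync, Done, Send, Init, Busy, Load}| = 8.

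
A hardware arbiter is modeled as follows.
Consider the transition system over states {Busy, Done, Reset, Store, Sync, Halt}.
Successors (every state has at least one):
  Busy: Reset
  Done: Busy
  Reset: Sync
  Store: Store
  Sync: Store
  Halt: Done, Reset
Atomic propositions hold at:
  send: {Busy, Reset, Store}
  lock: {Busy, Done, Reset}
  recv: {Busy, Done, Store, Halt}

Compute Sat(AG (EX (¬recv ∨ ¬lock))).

Sat(¬recv) = {Reset, Sync}
Sat(¬lock) = {Store, Sync, Halt}
Sat(¬recv ∨ ¬lock) = {Reset, Store, Sync, Halt}
Sat(EX (¬recv ∨ ¬lock)) = {s : some successor in {Reset, Store, Sync, Halt}} = {Busy, Reset, Store, Sync, Halt}
AG (EX (¬recv ∨ ¬lock)): greatest fixpoint, start Z0 = {Busy, Reset, Store, Sync, Halt}, keep only states in Sat with every successor in Z. Z1 = {Busy, Reset, Store, Sync}; fixed.
Sat(AG (EX (¬recv ∨ ¬lock))) = {Busy, Reset, Store, Sync}

{Busy, Reset, Store, Sync}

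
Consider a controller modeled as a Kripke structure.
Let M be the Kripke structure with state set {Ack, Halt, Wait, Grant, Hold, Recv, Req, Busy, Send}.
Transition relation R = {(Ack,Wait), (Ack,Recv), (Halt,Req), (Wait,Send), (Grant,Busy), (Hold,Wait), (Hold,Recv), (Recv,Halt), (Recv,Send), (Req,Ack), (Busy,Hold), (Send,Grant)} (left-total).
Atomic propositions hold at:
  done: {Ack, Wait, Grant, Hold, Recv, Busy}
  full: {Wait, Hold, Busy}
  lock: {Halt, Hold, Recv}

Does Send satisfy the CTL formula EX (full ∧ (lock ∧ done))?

Sat(lock ∧ done) = {Hold, Recv}
Sat(full ∧ (lock ∧ done)) = {Hold}
Sat(EX (full ∧ (lock ∧ done))) = {s : some successor in {Hold}} = {Busy}
Send ∉ Sat(EX (full ∧ (lock ∧ done))) = {Busy}, so the formula does not hold at Send.

No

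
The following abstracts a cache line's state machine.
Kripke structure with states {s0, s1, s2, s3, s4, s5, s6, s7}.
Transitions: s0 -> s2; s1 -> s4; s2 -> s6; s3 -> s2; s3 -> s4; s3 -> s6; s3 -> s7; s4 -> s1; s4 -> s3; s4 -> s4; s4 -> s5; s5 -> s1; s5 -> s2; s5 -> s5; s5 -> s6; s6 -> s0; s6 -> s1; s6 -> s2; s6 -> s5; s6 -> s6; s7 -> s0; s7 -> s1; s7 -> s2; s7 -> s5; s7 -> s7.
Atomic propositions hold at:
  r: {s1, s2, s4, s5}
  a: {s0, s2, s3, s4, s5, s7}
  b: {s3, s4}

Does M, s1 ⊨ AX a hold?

Yes

Sat(AX a) = {s : every successor in {s0, s2, s3, s4, s5, s7}} = {s0, s1}
s1 ∈ Sat(AX a) = {s0, s1}, so the formula holds at s1.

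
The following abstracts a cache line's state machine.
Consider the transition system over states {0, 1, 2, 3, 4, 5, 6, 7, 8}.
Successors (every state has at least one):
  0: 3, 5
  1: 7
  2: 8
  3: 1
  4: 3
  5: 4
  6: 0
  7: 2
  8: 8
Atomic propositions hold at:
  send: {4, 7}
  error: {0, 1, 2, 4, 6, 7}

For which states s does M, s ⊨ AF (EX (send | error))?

Sat(send | error) = {0, 1, 2, 4, 6, 7}
Sat(EX (send | error)) = {s : some successor in {0, 1, 2, 4, 6, 7}} = {1, 3, 5, 6, 7}
AF (EX (send | error)): least fixpoint, start Z0 = {1, 3, 5, 6, 7}, add states with every successor in Z. Z1 = {0, 1, 3, 4, 5, 6, 7}; fixed.
Sat(AF (EX (send | error))) = {0, 1, 3, 4, 5, 6, 7}

{0, 1, 3, 4, 5, 6, 7}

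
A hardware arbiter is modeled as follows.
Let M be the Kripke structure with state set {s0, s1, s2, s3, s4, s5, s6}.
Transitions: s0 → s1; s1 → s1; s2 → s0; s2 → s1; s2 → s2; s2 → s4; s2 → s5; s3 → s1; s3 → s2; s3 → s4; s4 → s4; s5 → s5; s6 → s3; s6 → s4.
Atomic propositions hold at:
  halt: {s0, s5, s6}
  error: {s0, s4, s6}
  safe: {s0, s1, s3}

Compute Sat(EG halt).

EG halt: greatest fixpoint, start Z0 = {s0, s5, s6}, keep only states in Sat with some successor in Z. Z1 = {s5}; fixed.
Sat(EG halt) = {s5}

{s5}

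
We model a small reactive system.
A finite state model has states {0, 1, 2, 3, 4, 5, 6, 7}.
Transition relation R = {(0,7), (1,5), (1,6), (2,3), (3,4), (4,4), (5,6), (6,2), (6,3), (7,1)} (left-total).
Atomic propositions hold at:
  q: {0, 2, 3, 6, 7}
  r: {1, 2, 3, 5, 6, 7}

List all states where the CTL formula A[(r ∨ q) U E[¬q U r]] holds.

Sat(r ∨ q) = {0, 1, 2, 3, 5, 6, 7}
Sat(¬q) = {1, 4, 5}
E[¬q U r]: least fixpoint, start Z0 = Sat(r) = {1, 2, 3, 5, 6, 7}, add states in Sat(¬q) with some successor in Z. Already a fixed point.
Sat(E[¬q U r]) = {1, 2, 3, 5, 6, 7}
A[(r ∨ q) U E[¬q U r]]: least fixpoint, start Z0 = Sat(E[¬q U r]) = {1, 2, 3, 5, 6, 7}, add states in Sat(r ∨ q) with every successor in Z. Z1 = {0, 1, 2, 3, 5, 6, 7}; fixed.
Sat(A[(r ∨ q) U E[¬q U r]]) = {0, 1, 2, 3, 5, 6, 7}

{0, 1, 2, 3, 5, 6, 7}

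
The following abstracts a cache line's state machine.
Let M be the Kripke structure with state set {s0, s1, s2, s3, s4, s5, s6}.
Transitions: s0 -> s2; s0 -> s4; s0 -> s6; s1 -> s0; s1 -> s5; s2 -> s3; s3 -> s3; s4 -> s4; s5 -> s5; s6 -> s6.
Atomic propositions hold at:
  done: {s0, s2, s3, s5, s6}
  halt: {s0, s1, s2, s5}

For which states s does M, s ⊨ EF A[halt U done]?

{s0, s1, s2, s3, s5, s6}

A[halt U done]: least fixpoint, start Z0 = Sat(done) = {s0, s2, s3, s5, s6}, add states in Sat(halt) with every successor in Z. Z1 = {s0, s1, s2, s3, s5, s6}; fixed.
Sat(A[halt U done]) = {s0, s1, s2, s3, s5, s6}
EF A[halt U done]: least fixpoint, start Z0 = {s0, s1, s2, s3, s5, s6}, add states with some successor in Z. Already a fixed point.
Sat(EF A[halt U done]) = {s0, s1, s2, s3, s5, s6}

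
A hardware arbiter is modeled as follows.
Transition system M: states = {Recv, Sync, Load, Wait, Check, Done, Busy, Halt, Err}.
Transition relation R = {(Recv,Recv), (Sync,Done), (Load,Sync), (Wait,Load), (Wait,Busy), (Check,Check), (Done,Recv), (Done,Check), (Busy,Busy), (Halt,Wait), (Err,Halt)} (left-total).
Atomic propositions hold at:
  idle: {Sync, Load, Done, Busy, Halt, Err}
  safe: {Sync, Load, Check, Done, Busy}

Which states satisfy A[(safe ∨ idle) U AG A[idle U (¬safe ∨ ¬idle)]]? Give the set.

Sat(safe ∨ idle) = {Sync, Load, Check, Done, Busy, Halt, Err}
Sat(¬safe) = {Recv, Wait, Halt, Err}
Sat(¬idle) = {Recv, Wait, Check}
Sat(¬safe ∨ ¬idle) = {Recv, Wait, Check, Halt, Err}
A[idle U (¬safe ∨ ¬idle)]: least fixpoint, start Z0 = Sat((¬safe ∨ ¬idle)) = {Recv, Wait, Check, Halt, Err}, add states in Sat(idle) with every successor in Z. Z1 = {Recv, Wait, Check, Done, Halt, Err}; Z2 = {Recv, Sync, Wait, Check, Done, Halt, Err}; Z3 = {Recv, Sync, Load, Wait, Check, Done, Halt, Err}; fixed.
Sat(A[idle U (¬safe ∨ ¬idle)]) = {Recv, Sync, Load, Wait, Check, Done, Halt, Err}
AG A[idle U (¬safe ∨ ¬idle)]: greatest fixpoint, start Z0 = {Recv, Sync, Load, Wait, Check, Done, Halt, Err}, keep only states in Sat with every successor in Z. Z1 = {Recv, Sync, Load, Check, Done, Halt, Err}; Z2 = {Recv, Sync, Load, Check, Done, Err}; Z3 = {Recv, Sync, Load, Check, Done}; fixed.
Sat(AG A[idle U (¬safe ∨ ¬idle)]) = {Recv, Sync, Load, Check, Done}
A[(safe ∨ idle) U AG A[idle U (¬safe ∨ ¬idle)]]: least fixpoint, start Z0 = Sat(AG A[idle U (¬safe ∨ ¬idle)]) = {Recv, Sync, Load, Check, Done}, add states in Sat(safe ∨ idle) with every successor in Z. Already a fixed point.
Sat(A[(safe ∨ idle) U AG A[idle U (¬safe ∨ ¬idle)]]) = {Recv, Sync, Load, Check, Done}

{Recv, Sync, Load, Check, Done}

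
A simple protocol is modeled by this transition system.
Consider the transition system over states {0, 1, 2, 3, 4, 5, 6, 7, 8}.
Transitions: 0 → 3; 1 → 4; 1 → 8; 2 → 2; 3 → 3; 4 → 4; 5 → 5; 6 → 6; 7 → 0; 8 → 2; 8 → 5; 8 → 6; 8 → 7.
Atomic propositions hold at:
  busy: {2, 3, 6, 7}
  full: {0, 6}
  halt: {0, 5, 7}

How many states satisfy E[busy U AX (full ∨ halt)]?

Sat(full ∨ halt) = {0, 5, 6, 7}
Sat(AX (full ∨ halt)) = {s : every successor in {0, 5, 6, 7}} = {5, 6, 7}
E[busy U AX (full ∨ halt)]: least fixpoint, start Z0 = Sat(AX (full ∨ halt)) = {5, 6, 7}, add states in Sat(busy) with some successor in Z. Already a fixed point.
Sat(E[busy U AX (full ∨ halt)]) = {5, 6, 7}
|Sat(E[busy U AX (full ∨ halt)])| = |{5, 6, 7}| = 3.

3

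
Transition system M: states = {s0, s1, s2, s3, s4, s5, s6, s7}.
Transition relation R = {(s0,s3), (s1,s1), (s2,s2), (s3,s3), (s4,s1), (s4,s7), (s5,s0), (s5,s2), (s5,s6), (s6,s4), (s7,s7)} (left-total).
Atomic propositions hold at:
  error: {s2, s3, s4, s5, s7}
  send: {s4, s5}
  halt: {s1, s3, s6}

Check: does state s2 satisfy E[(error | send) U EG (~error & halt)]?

No

Sat(error | send) = {s2, s3, s4, s5, s7}
Sat(~error) = {s0, s1, s6}
Sat(~error & halt) = {s1, s6}
EG (~error & halt): greatest fixpoint, start Z0 = {s1, s6}, keep only states in Sat with some successor in Z. Z1 = {s1}; fixed.
Sat(EG (~error & halt)) = {s1}
E[(error | send) U EG (~error & halt)]: least fixpoint, start Z0 = Sat(EG (~error & halt)) = {s1}, add states in Sat(error | send) with some successor in Z. Z1 = {s1, s4}; fixed.
Sat(E[(error | send) U EG (~error & halt)]) = {s1, s4}
s2 ∉ Sat(E[(error | send) U EG (~error & halt)]) = {s1, s4}, so the formula does not hold at s2.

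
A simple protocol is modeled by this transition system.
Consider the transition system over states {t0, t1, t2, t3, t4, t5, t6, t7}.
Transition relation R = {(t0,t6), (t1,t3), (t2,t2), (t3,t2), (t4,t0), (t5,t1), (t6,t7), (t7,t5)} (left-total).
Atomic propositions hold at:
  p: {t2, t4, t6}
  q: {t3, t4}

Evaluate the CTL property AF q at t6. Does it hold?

Yes

AF q: least fixpoint, start Z0 = {t3, t4}, add states with every successor in Z. Z1 = {t1, t3, t4}; Z2 = {t1, t3, t4, t5}; Z3 = {t1, t3, t4, t5, t7}; Z4 = {t1, t3, t4, t5, t6, t7}; Z5 = {t0, t1, t3, t4, t5, t6, t7}; fixed.
Sat(AF q) = {t0, t1, t3, t4, t5, t6, t7}
t6 ∈ Sat(AF q) = {t0, t1, t3, t4, t5, t6, t7}, so the formula holds at t6.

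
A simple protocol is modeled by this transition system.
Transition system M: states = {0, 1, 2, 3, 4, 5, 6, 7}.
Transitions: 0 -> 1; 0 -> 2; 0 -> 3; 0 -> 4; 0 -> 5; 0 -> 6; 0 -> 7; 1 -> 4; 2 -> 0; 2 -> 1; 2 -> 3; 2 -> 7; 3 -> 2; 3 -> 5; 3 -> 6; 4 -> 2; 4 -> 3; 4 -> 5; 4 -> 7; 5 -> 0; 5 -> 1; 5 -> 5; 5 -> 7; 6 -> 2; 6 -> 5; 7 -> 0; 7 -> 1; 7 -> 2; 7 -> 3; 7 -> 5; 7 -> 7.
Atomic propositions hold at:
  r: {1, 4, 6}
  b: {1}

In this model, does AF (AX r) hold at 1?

Yes

Sat(AX r) = {s : every successor in {1, 4, 6}} = {1}
AF (AX r): least fixpoint, start Z0 = {1}, add states with every successor in Z. Already a fixed point.
Sat(AF (AX r)) = {1}
1 ∈ Sat(AF (AX r)) = {1}, so the formula holds at 1.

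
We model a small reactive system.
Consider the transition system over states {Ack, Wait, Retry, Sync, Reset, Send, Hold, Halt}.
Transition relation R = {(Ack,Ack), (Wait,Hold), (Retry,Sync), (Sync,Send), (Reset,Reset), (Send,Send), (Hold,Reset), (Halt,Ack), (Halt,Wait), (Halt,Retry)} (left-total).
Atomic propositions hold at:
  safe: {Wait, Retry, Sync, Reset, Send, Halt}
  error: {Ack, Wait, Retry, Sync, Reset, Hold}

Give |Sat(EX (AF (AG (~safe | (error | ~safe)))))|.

Sat(~safe) = {Ack, Hold}
Sat(error | ~safe) = {Ack, Wait, Retry, Sync, Reset, Hold}
Sat(~safe | (error | ~safe)) = {Ack, Wait, Retry, Sync, Reset, Hold}
AG (~safe | (error | ~safe)): greatest fixpoint, start Z0 = {Ack, Wait, Retry, Sync, Reset, Hold}, keep only states in Sat with every successor in Z. Z1 = {Ack, Wait, Retry, Reset, Hold}; Z2 = {Ack, Wait, Reset, Hold}; fixed.
Sat(AG (~safe | (error | ~safe))) = {Ack, Wait, Reset, Hold}
AF (AG (~safe | (error | ~safe))): least fixpoint, start Z0 = {Ack, Wait, Reset, Hold}, add states with every successor in Z. Already a fixed point.
Sat(AF (AG (~safe | (error | ~safe)))) = {Ack, Wait, Reset, Hold}
Sat(EX (AF (AG (~safe | (error | ~safe))))) = {s : some successor in {Ack, Wait, Reset, Hold}} = {Ack, Wait, Reset, Hold, Halt}
|Sat(EX (AF (AG (~safe | (error | ~safe)))))| = |{Ack, Wait, Reset, Hold, Halt}| = 5.

5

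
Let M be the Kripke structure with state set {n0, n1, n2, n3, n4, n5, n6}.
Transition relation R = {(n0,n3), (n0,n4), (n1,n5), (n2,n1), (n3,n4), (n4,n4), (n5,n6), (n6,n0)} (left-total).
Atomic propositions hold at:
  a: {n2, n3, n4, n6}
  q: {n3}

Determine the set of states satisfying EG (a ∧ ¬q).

{n4}

Sat(¬q) = {n0, n1, n2, n4, n5, n6}
Sat(a ∧ ¬q) = {n2, n4, n6}
EG (a ∧ ¬q): greatest fixpoint, start Z0 = {n2, n4, n6}, keep only states in Sat with some successor in Z. Z1 = {n4}; fixed.
Sat(EG (a ∧ ¬q)) = {n4}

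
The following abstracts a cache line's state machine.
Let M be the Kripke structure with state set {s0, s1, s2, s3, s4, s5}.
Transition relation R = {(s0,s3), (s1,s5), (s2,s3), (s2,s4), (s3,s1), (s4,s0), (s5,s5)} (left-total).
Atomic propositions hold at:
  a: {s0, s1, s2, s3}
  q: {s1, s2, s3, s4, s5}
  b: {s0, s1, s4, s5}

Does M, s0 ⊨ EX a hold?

Yes

Sat(EX a) = {s : some successor in {s0, s1, s2, s3}} = {s0, s2, s3, s4}
s0 ∈ Sat(EX a) = {s0, s2, s3, s4}, so the formula holds at s0.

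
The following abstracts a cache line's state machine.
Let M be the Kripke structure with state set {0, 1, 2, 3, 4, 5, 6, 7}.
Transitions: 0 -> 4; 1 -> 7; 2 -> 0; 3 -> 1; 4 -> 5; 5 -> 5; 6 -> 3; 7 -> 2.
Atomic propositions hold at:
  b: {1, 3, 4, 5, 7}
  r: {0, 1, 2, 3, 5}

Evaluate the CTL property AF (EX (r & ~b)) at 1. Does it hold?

Yes

Sat(~b) = {0, 2, 6}
Sat(r & ~b) = {0, 2}
Sat(EX (r & ~b)) = {s : some successor in {0, 2}} = {2, 7}
AF (EX (r & ~b)): least fixpoint, start Z0 = {2, 7}, add states with every successor in Z. Z1 = {1, 2, 7}; Z2 = {1, 2, 3, 7}; Z3 = {1, 2, 3, 6, 7}; fixed.
Sat(AF (EX (r & ~b))) = {1, 2, 3, 6, 7}
1 ∈ Sat(AF (EX (r & ~b))) = {1, 2, 3, 6, 7}, so the formula holds at 1.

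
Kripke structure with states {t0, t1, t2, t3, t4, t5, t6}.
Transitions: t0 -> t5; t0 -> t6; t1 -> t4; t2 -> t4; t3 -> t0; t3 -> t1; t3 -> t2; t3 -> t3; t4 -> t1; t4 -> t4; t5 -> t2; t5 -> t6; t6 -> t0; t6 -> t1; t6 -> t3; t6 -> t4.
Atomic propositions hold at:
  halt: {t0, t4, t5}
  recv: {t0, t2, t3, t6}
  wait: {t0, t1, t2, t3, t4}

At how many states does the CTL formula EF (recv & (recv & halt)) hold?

4

Sat(recv & halt) = {t0}
Sat(recv & (recv & halt)) = {t0}
EF (recv & (recv & halt)): least fixpoint, start Z0 = {t0}, add states with some successor in Z. Z1 = {t0, t3, t6}; Z2 = {t0, t3, t5, t6}; fixed.
Sat(EF (recv & (recv & halt))) = {t0, t3, t5, t6}
|Sat(EF (recv & (recv & halt)))| = |{t0, t3, t5, t6}| = 4.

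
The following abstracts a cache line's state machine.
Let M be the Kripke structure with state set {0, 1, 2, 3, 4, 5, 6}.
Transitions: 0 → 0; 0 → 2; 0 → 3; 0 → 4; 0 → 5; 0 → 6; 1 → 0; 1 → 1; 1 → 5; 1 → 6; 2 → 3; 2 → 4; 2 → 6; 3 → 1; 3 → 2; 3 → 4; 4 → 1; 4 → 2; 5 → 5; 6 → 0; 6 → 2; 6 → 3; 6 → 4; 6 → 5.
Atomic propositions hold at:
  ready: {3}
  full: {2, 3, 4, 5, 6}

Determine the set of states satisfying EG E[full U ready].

E[full U ready]: least fixpoint, start Z0 = Sat(ready) = {3}, add states in Sat(full) with some successor in Z. Z1 = {2, 3, 6}; Z2 = {2, 3, 4, 6}; fixed.
Sat(E[full U ready]) = {2, 3, 4, 6}
EG E[full U ready]: greatest fixpoint, start Z0 = {2, 3, 4, 6}, keep only states in Sat with some successor in Z. Already a fixed point.
Sat(EG E[full U ready]) = {2, 3, 4, 6}

{2, 3, 4, 6}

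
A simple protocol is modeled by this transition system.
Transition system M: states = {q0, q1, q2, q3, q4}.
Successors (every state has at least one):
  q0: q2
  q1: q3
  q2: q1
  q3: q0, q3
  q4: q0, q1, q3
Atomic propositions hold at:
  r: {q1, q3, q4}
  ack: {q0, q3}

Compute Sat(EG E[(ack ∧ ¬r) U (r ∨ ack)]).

{q1, q3, q4}

Sat(¬r) = {q0, q2}
Sat(ack ∧ ¬r) = {q0}
Sat(r ∨ ack) = {q0, q1, q3, q4}
E[(ack ∧ ¬r) U (r ∨ ack)]: least fixpoint, start Z0 = Sat((r ∨ ack)) = {q0, q1, q3, q4}, add states in Sat(ack ∧ ¬r) with some successor in Z. Already a fixed point.
Sat(E[(ack ∧ ¬r) U (r ∨ ack)]) = {q0, q1, q3, q4}
EG E[(ack ∧ ¬r) U (r ∨ ack)]: greatest fixpoint, start Z0 = {q0, q1, q3, q4}, keep only states in Sat with some successor in Z. Z1 = {q1, q3, q4}; fixed.
Sat(EG E[(ack ∧ ¬r) U (r ∨ ack)]) = {q1, q3, q4}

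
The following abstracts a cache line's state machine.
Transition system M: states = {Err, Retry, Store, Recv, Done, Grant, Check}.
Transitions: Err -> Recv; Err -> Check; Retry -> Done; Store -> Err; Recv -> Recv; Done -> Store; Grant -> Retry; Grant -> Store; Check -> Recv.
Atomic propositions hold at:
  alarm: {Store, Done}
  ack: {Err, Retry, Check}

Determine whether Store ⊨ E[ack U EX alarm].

Sat(EX alarm) = {s : some successor in {Store, Done}} = {Retry, Done, Grant}
E[ack U EX alarm]: least fixpoint, start Z0 = Sat(EX alarm) = {Retry, Done, Grant}, add states in Sat(ack) with some successor in Z. Already a fixed point.
Sat(E[ack U EX alarm]) = {Retry, Done, Grant}
Store ∉ Sat(E[ack U EX alarm]) = {Retry, Done, Grant}, so the formula does not hold at Store.

No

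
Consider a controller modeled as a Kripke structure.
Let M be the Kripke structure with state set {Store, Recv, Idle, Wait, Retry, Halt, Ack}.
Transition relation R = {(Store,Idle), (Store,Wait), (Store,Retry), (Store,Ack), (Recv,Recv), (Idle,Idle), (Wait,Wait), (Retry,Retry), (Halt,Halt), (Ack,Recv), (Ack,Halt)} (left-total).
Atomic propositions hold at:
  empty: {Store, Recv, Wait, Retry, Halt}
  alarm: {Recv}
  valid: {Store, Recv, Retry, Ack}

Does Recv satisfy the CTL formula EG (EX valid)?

Sat(EX valid) = {s : some successor in {Store, Recv, Retry, Ack}} = {Store, Recv, Retry, Ack}
EG (EX valid): greatest fixpoint, start Z0 = {Store, Recv, Retry, Ack}, keep only states in Sat with some successor in Z. Already a fixed point.
Sat(EG (EX valid)) = {Store, Recv, Retry, Ack}
Recv ∈ Sat(EG (EX valid)) = {Store, Recv, Retry, Ack}, so the formula holds at Recv.

Yes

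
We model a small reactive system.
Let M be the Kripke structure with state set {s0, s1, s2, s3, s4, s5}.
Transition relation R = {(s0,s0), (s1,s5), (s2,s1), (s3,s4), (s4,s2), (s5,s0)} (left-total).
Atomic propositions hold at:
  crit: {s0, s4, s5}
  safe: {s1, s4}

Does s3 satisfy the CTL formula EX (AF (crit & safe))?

Sat(crit & safe) = {s4}
AF (crit & safe): least fixpoint, start Z0 = {s4}, add states with every successor in Z. Z1 = {s3, s4}; fixed.
Sat(AF (crit & safe)) = {s3, s4}
Sat(EX (AF (crit & safe))) = {s : some successor in {s3, s4}} = {s3}
s3 ∈ Sat(EX (AF (crit & safe))) = {s3}, so the formula holds at s3.

Yes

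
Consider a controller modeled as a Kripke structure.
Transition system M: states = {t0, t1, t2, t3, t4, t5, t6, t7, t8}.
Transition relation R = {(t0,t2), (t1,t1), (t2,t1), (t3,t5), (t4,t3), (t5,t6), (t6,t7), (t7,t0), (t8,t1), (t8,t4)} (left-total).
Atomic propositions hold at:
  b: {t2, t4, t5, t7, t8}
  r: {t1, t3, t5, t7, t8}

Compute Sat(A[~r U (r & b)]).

{t5, t6, t7, t8}

Sat(~r) = {t0, t2, t4, t6}
Sat(r & b) = {t5, t7, t8}
A[~r U (r & b)]: least fixpoint, start Z0 = Sat((r & b)) = {t5, t7, t8}, add states in Sat(~r) with every successor in Z. Z1 = {t5, t6, t7, t8}; fixed.
Sat(A[~r U (r & b)]) = {t5, t6, t7, t8}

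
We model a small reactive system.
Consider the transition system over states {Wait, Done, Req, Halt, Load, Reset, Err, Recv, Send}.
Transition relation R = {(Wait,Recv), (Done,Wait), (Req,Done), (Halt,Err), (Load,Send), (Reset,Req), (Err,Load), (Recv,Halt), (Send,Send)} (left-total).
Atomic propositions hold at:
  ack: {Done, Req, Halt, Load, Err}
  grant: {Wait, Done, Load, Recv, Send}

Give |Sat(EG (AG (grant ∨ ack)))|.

Sat(grant ∨ ack) = {Wait, Done, Req, Halt, Load, Err, Recv, Send}
AG (grant ∨ ack): greatest fixpoint, start Z0 = {Wait, Done, Req, Halt, Load, Err, Recv, Send}, keep only states in Sat with every successor in Z. Already a fixed point.
Sat(AG (grant ∨ ack)) = {Wait, Done, Req, Halt, Load, Err, Recv, Send}
EG (AG (grant ∨ ack)): greatest fixpoint, start Z0 = {Wait, Done, Req, Halt, Load, Err, Recv, Send}, keep only states in Sat with some successor in Z. Already a fixed point.
Sat(EG (AG (grant ∨ ack))) = {Wait, Done, Req, Halt, Load, Err, Recv, Send}
|Sat(EG (AG (grant ∨ ack)))| = |{Wait, Done, Req, Halt, Load, Err, Recv, Send}| = 8.

8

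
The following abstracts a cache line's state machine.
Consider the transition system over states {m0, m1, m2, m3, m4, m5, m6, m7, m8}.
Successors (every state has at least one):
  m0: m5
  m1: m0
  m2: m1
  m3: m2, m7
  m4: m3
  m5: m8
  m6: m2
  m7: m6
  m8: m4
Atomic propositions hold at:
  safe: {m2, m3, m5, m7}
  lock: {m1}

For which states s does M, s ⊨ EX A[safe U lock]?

{m2, m3, m6}

A[safe U lock]: least fixpoint, start Z0 = Sat(lock) = {m1}, add states in Sat(safe) with every successor in Z. Z1 = {m1, m2}; fixed.
Sat(A[safe U lock]) = {m1, m2}
Sat(EX A[safe U lock]) = {s : some successor in {m1, m2}} = {m2, m3, m6}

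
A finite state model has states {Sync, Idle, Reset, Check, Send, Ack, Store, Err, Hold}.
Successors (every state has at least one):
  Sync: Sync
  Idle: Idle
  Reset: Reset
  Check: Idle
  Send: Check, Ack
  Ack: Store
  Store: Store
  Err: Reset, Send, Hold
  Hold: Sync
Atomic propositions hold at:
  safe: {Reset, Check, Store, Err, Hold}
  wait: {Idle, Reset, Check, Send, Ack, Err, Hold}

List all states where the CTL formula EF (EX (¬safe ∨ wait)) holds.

{Sync, Idle, Reset, Check, Send, Err, Hold}

Sat(¬safe) = {Sync, Idle, Send, Ack}
Sat(¬safe ∨ wait) = {Sync, Idle, Reset, Check, Send, Ack, Err, Hold}
Sat(EX (¬safe ∨ wait)) = {s : some successor in {Sync, Idle, Reset, Check, Send, Ack, Err, Hold}} = {Sync, Idle, Reset, Check, Send, Err, Hold}
EF (EX (¬safe ∨ wait)): least fixpoint, start Z0 = {Sync, Idle, Reset, Check, Send, Err, Hold}, add states with some successor in Z. Already a fixed point.
Sat(EF (EX (¬safe ∨ wait))) = {Sync, Idle, Reset, Check, Send, Err, Hold}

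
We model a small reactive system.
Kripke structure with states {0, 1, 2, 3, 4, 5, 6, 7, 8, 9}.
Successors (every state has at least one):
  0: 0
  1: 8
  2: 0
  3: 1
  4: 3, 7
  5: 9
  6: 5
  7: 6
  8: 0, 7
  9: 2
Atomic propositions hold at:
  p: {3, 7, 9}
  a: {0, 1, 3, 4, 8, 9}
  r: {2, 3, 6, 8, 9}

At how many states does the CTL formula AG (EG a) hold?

1

EG a: greatest fixpoint, start Z0 = {0, 1, 3, 4, 8, 9}, keep only states in Sat with some successor in Z. Z1 = {0, 1, 3, 4, 8}; fixed.
Sat(EG a) = {0, 1, 3, 4, 8}
AG (EG a): greatest fixpoint, start Z0 = {0, 1, 3, 4, 8}, keep only states in Sat with every successor in Z. Z1 = {0, 1, 3}; Z2 = {0, 3}; Z3 = {0}; fixed.
Sat(AG (EG a)) = {0}
|Sat(AG (EG a))| = |{0}| = 1.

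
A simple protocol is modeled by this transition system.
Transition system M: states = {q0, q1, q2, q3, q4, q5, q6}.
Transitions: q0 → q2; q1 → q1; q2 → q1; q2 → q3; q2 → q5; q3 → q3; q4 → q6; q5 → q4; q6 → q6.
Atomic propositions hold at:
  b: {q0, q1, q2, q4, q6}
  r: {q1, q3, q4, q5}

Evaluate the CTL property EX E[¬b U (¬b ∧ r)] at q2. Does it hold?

Yes

Sat(¬b) = {q3, q5}
Sat(¬b ∧ r) = {q3, q5}
E[¬b U (¬b ∧ r)]: least fixpoint, start Z0 = Sat((¬b ∧ r)) = {q3, q5}, add states in Sat(¬b) with some successor in Z. Already a fixed point.
Sat(E[¬b U (¬b ∧ r)]) = {q3, q5}
Sat(EX E[¬b U (¬b ∧ r)]) = {s : some successor in {q3, q5}} = {q2, q3}
q2 ∈ Sat(EX E[¬b U (¬b ∧ r)]) = {q2, q3}, so the formula holds at q2.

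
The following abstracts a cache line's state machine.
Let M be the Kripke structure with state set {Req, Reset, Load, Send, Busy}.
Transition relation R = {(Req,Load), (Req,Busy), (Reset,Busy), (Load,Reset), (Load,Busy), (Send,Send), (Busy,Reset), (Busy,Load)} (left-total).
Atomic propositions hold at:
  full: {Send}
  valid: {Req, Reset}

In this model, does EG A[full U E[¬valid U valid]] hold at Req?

Yes

Sat(¬valid) = {Load, Send, Busy}
E[¬valid U valid]: least fixpoint, start Z0 = Sat(valid) = {Req, Reset}, add states in Sat(¬valid) with some successor in Z. Z1 = {Req, Reset, Load, Busy}; fixed.
Sat(E[¬valid U valid]) = {Req, Reset, Load, Busy}
A[full U E[¬valid U valid]]: least fixpoint, start Z0 = Sat(E[¬valid U valid]) = {Req, Reset, Load, Busy}, add states in Sat(full) with every successor in Z. Already a fixed point.
Sat(A[full U E[¬valid U valid]]) = {Req, Reset, Load, Busy}
EG A[full U E[¬valid U valid]]: greatest fixpoint, start Z0 = {Req, Reset, Load, Busy}, keep only states in Sat with some successor in Z. Already a fixed point.
Sat(EG A[full U E[¬valid U valid]]) = {Req, Reset, Load, Busy}
Req ∈ Sat(EG A[full U E[¬valid U valid]]) = {Req, Reset, Load, Busy}, so the formula holds at Req.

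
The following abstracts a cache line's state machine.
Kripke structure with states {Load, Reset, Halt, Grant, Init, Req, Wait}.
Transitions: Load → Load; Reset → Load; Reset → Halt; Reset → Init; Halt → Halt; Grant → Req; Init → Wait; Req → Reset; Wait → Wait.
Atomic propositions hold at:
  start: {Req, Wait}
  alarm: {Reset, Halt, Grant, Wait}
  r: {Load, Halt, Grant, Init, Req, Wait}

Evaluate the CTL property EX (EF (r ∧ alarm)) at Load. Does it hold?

No

Sat(r ∧ alarm) = {Halt, Grant, Wait}
EF (r ∧ alarm): least fixpoint, start Z0 = {Halt, Grant, Wait}, add states with some successor in Z. Z1 = {Reset, Halt, Grant, Init, Wait}; Z2 = {Reset, Halt, Grant, Init, Req, Wait}; fixed.
Sat(EF (r ∧ alarm)) = {Reset, Halt, Grant, Init, Req, Wait}
Sat(EX (EF (r ∧ alarm))) = {s : some successor in {Reset, Halt, Grant, Init, Req, Wait}} = {Reset, Halt, Grant, Init, Req, Wait}
Load ∉ Sat(EX (EF (r ∧ alarm))) = {Reset, Halt, Grant, Init, Req, Wait}, so the formula does not hold at Load.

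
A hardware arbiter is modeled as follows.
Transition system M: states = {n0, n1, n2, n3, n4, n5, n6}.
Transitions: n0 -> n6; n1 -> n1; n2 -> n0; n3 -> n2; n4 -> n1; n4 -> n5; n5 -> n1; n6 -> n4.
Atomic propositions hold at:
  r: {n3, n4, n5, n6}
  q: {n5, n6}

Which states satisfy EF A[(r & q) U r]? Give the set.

Sat(r & q) = {n5, n6}
A[(r & q) U r]: least fixpoint, start Z0 = Sat(r) = {n3, n4, n5, n6}, add states in Sat(r & q) with every successor in Z. Already a fixed point.
Sat(A[(r & q) U r]) = {n3, n4, n5, n6}
EF A[(r & q) U r]: least fixpoint, start Z0 = {n3, n4, n5, n6}, add states with some successor in Z. Z1 = {n0, n3, n4, n5, n6}; Z2 = {n0, n2, n3, n4, n5, n6}; fixed.
Sat(EF A[(r & q) U r]) = {n0, n2, n3, n4, n5, n6}

{n0, n2, n3, n4, n5, n6}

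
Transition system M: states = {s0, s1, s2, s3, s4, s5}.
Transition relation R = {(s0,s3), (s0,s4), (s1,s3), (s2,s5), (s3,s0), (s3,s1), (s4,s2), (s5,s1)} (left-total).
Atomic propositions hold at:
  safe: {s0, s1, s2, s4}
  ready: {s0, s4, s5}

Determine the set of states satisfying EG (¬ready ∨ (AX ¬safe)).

Sat(¬ready) = {s1, s2, s3}
Sat(¬safe) = {s3, s5}
Sat(AX ¬safe) = {s : every successor in {s3, s5}} = {s1, s2}
Sat(¬ready ∨ (AX ¬safe)) = {s1, s2, s3}
EG (¬ready ∨ (AX ¬safe)): greatest fixpoint, start Z0 = {s1, s2, s3}, keep only states in Sat with some successor in Z. Z1 = {s1, s3}; fixed.
Sat(EG (¬ready ∨ (AX ¬safe))) = {s1, s3}

{s1, s3}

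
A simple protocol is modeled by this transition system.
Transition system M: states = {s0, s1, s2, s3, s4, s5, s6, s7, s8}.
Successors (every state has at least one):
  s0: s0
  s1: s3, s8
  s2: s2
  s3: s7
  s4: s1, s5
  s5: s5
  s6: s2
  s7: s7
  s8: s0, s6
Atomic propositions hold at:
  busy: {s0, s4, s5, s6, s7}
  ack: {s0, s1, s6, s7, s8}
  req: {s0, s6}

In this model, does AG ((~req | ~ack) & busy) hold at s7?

Yes

Sat(~req) = {s1, s2, s3, s4, s5, s7, s8}
Sat(~ack) = {s2, s3, s4, s5}
Sat(~req | ~ack) = {s1, s2, s3, s4, s5, s7, s8}
Sat((~req | ~ack) & busy) = {s4, s5, s7}
AG ((~req | ~ack) & busy): greatest fixpoint, start Z0 = {s4, s5, s7}, keep only states in Sat with every successor in Z. Z1 = {s5, s7}; fixed.
Sat(AG ((~req | ~ack) & busy)) = {s5, s7}
s7 ∈ Sat(AG ((~req | ~ack) & busy)) = {s5, s7}, so the formula holds at s7.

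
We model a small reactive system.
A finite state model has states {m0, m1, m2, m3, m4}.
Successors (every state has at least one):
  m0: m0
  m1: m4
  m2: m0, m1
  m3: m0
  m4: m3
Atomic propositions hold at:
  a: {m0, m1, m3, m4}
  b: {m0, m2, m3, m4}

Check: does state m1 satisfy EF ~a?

No

Sat(~a) = {m2}
EF ~a: least fixpoint, start Z0 = {m2}, add states with some successor in Z. Already a fixed point.
Sat(EF ~a) = {m2}
m1 ∉ Sat(EF ~a) = {m2}, so the formula does not hold at m1.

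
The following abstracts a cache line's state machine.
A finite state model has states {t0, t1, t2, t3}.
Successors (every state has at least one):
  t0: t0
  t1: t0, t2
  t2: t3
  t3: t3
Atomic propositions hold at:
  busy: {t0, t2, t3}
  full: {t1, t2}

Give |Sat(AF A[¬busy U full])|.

Sat(¬busy) = {t1}
A[¬busy U full]: least fixpoint, start Z0 = Sat(full) = {t1, t2}, add states in Sat(¬busy) with every successor in Z. Already a fixed point.
Sat(A[¬busy U full]) = {t1, t2}
AF A[¬busy U full]: least fixpoint, start Z0 = {t1, t2}, add states with every successor in Z. Already a fixed point.
Sat(AF A[¬busy U full]) = {t1, t2}
|Sat(AF A[¬busy U full])| = |{t1, t2}| = 2.

2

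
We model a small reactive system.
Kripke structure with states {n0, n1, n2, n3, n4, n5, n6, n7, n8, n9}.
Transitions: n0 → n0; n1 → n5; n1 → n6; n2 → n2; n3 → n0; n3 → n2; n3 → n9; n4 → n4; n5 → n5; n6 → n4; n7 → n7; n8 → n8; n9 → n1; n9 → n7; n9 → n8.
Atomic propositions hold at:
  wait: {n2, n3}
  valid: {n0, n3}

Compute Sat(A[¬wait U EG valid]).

{n0, n3}

Sat(¬wait) = {n0, n1, n4, n5, n6, n7, n8, n9}
EG valid: greatest fixpoint, start Z0 = {n0, n3}, keep only states in Sat with some successor in Z. Already a fixed point.
Sat(EG valid) = {n0, n3}
A[¬wait U EG valid]: least fixpoint, start Z0 = Sat(EG valid) = {n0, n3}, add states in Sat(¬wait) with every successor in Z. Already a fixed point.
Sat(A[¬wait U EG valid]) = {n0, n3}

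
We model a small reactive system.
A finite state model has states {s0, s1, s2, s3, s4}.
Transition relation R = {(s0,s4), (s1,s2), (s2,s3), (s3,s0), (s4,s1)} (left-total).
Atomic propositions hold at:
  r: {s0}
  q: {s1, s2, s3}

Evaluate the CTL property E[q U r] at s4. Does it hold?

No

E[q U r]: least fixpoint, start Z0 = Sat(r) = {s0}, add states in Sat(q) with some successor in Z. Z1 = {s0, s3}; Z2 = {s0, s2, s3}; Z3 = {s0, s1, s2, s3}; fixed.
Sat(E[q U r]) = {s0, s1, s2, s3}
s4 ∉ Sat(E[q U r]) = {s0, s1, s2, s3}, so the formula does not hold at s4.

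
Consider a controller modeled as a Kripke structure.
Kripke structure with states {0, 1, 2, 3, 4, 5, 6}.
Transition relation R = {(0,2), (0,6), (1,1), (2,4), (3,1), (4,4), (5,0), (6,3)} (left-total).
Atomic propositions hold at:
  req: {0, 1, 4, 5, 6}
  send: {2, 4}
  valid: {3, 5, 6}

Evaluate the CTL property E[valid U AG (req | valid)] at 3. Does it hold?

Sat(req | valid) = {0, 1, 3, 4, 5, 6}
AG (req | valid): greatest fixpoint, start Z0 = {0, 1, 3, 4, 5, 6}, keep only states in Sat with every successor in Z. Z1 = {1, 3, 4, 5, 6}; Z2 = {1, 3, 4, 6}; fixed.
Sat(AG (req | valid)) = {1, 3, 4, 6}
E[valid U AG (req | valid)]: least fixpoint, start Z0 = Sat(AG (req | valid)) = {1, 3, 4, 6}, add states in Sat(valid) with some successor in Z. Already a fixed point.
Sat(E[valid U AG (req | valid)]) = {1, 3, 4, 6}
3 ∈ Sat(E[valid U AG (req | valid)]) = {1, 3, 4, 6}, so the formula holds at 3.

Yes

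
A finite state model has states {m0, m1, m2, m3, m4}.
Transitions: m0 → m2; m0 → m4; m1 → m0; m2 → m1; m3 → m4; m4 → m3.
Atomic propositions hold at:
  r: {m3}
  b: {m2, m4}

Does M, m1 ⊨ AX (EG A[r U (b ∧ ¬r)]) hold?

Sat(¬r) = {m0, m1, m2, m4}
Sat(b ∧ ¬r) = {m2, m4}
A[r U (b ∧ ¬r)]: least fixpoint, start Z0 = Sat((b ∧ ¬r)) = {m2, m4}, add states in Sat(r) with every successor in Z. Z1 = {m2, m3, m4}; fixed.
Sat(A[r U (b ∧ ¬r)]) = {m2, m3, m4}
EG A[r U (b ∧ ¬r)]: greatest fixpoint, start Z0 = {m2, m3, m4}, keep only states in Sat with some successor in Z. Z1 = {m3, m4}; fixed.
Sat(EG A[r U (b ∧ ¬r)]) = {m3, m4}
Sat(AX (EG A[r U (b ∧ ¬r)])) = {s : every successor in {m3, m4}} = {m3, m4}
m1 ∉ Sat(AX (EG A[r U (b ∧ ¬r)])) = {m3, m4}, so the formula does not hold at m1.

No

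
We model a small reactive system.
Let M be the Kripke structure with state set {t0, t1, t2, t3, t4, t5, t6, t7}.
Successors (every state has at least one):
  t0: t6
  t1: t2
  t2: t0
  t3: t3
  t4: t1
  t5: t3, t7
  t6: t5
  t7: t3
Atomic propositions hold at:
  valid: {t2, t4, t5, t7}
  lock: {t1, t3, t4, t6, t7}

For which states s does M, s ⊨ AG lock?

{t3, t7}

AG lock: greatest fixpoint, start Z0 = {t1, t3, t4, t6, t7}, keep only states in Sat with every successor in Z. Z1 = {t3, t4, t7}; Z2 = {t3, t7}; fixed.
Sat(AG lock) = {t3, t7}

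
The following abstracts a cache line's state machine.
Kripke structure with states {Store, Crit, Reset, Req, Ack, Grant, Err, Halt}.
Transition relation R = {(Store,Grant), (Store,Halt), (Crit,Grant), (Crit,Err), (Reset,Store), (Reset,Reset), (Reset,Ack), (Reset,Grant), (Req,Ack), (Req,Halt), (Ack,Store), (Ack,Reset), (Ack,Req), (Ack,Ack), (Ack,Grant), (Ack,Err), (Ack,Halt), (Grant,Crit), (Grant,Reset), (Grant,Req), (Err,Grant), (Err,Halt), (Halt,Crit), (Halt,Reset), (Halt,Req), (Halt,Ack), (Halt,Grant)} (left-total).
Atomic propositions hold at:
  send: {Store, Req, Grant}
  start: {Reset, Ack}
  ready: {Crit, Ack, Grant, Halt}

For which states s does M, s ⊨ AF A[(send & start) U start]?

{Reset, Ack}

Sat(send & start) = ∅
A[(send & start) U start]: least fixpoint, start Z0 = Sat(start) = {Reset, Ack}, add states in Sat(send & start) with every successor in Z. Already a fixed point.
Sat(A[(send & start) U start]) = {Reset, Ack}
AF A[(send & start) U start]: least fixpoint, start Z0 = {Reset, Ack}, add states with every successor in Z. Already a fixed point.
Sat(AF A[(send & start) U start]) = {Reset, Ack}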